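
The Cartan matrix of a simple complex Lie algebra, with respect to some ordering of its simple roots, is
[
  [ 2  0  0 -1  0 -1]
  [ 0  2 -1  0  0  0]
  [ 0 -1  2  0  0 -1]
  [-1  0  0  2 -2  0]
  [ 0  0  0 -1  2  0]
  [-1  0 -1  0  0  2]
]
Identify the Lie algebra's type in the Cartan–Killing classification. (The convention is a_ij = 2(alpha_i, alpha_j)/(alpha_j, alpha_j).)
The matrix has rank 6 with 2's on the diagonal. Reading the off-diagonal entries as Dynkin edges (a single edge where a_ij = a_ji = -1; a double or triple edge where a_ij * a_ji = 2 or 3), the diagram is a chain of 6 nodes with a double edge at one end; the terminal node there is the unique short simple root (B_6). One simple-root ordering that puts it in standard form is (alpha_2, alpha_3, alpha_6, alpha_1, alpha_4, alpha_5). So the algebra is type B_6, i.e. so(13).

B_6 (so(13))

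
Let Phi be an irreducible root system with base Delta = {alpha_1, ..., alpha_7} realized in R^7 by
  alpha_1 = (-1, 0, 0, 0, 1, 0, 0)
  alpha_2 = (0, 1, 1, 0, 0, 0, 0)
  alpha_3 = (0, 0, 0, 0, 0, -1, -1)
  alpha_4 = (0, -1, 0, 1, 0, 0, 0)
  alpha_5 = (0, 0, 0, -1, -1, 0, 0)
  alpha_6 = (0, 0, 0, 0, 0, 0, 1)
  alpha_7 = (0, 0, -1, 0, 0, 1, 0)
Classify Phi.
type B_7

Compute the Cartan integers a_ij = 2(alpha_i, alpha_j)/(alpha_j, alpha_j); the resulting 7x7 Cartan matrix is
[[2, 0, 0, 0, -1, 0, 0], [0, 2, 0, -1, 0, 0, -1], [0, 0, 2, 0, 0, -2, -1], [0, -1, 0, 2, -1, 0, 0], [-1, 0, 0, -1, 2, 0, 0], [0, 0, -1, 0, 0, 2, 0], [0, -1, -1, 0, 0, 0, 2]].
The roots have two lengths (squared-length ratio 2:1); the short ones are alpha_{6}. The associated Dynkin diagram is a chain of 7 nodes with a double edge at one end; the terminal node there is the unique short simple root (B_7), so the type is B_7 (the algebra so(15)).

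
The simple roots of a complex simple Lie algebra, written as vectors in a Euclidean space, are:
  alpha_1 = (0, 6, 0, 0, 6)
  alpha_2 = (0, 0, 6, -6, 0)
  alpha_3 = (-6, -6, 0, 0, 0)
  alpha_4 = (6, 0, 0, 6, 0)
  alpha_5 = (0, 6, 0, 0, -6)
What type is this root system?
Compute the Cartan integers a_ij = 2(alpha_i, alpha_j)/(alpha_j, alpha_j); the resulting 5x5 Cartan matrix is
[[2, 0, -1, 0, 0], [0, 2, 0, -1, 0], [-1, 0, 2, -1, -1], [0, -1, -1, 2, 0], [0, 0, -1, 0, 2]].
All simple roots have the same length, so the diagram is simply laced. The associated Dynkin diagram is a chain of 3 nodes with a fork of two nodes at one end (D_5), so the type is D_5 (the algebra so(10)).

D_5 (so(10))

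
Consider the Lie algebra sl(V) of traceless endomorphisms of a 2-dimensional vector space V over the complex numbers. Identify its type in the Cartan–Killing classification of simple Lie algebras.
This is sl(2), which has dimension 2^2 - 1 = 3 and rank 2 - 1 = 1 (a Cartan subalgebra is the diagonal traceless matrices). In the classification of classical Lie algebras, the special linear algebra sl(n+1) has type A_n; here n = 1, so the Dynkin diagram is a chain of 1 nodes with single edges (A_1). Hence the type is A_1.

A1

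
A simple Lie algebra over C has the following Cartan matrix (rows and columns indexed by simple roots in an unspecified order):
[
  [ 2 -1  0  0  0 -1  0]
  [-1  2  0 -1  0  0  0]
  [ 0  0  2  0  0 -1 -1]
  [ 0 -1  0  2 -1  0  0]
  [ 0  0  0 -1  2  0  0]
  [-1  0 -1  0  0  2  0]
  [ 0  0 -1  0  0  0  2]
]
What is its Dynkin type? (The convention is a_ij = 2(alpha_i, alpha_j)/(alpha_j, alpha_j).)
The matrix has rank 7 with 2's on the diagonal. Reading the off-diagonal entries as Dynkin edges (a single edge where a_ij = a_ji = -1; a double or triple edge where a_ij * a_ji = 2 or 3), the diagram is a chain of 7 nodes with single edges (A_7). One simple-root ordering that puts it in standard form is (alpha_7, alpha_3, alpha_6, alpha_1, alpha_2, alpha_4, alpha_5). So the algebra is type A_7, i.e. sl(8).

A_7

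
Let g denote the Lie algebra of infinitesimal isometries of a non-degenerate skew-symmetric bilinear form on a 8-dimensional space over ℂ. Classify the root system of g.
C4

This is sp(8), which has dimension 8(8+1)/2 = 36 and rank 8/2 = 4. In the classification of classical Lie algebras, the symplectic algebra sp(2n) has type C_n; here n = 4, so the Dynkin diagram is a chain of 4 nodes with a double edge at one end; the terminal node there is the unique long simple root (C_4). Hence the type is C_4.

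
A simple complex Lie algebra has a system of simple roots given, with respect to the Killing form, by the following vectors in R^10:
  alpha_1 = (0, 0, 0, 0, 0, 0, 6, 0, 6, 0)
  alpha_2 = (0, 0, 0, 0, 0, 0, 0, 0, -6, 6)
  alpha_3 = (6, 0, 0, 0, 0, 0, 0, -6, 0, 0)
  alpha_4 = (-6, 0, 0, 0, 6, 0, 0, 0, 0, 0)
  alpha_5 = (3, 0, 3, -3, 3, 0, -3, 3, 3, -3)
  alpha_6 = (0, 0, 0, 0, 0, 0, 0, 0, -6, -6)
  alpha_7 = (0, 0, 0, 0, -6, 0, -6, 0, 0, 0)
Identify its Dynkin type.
Compute the Cartan integers a_ij = 2(alpha_i, alpha_j)/(alpha_j, alpha_j); the resulting 7x7 Cartan matrix is
[[2, -1, 0, 0, 0, -1, -1], [-1, 2, 0, 0, -1, 0, 0], [0, 0, 2, -1, 0, 0, 0], [0, 0, -1, 2, 0, 0, -1], [0, -1, 0, 0, 2, 0, 0], [-1, 0, 0, 0, 0, 2, 0], [-1, 0, 0, -1, 0, 0, 2]].
All simple roots have the same length, so the diagram is simply laced. The associated Dynkin diagram is a chain of 6 nodes with one extra node attached to the third node from one end (E_7), so the type is E_7.

E7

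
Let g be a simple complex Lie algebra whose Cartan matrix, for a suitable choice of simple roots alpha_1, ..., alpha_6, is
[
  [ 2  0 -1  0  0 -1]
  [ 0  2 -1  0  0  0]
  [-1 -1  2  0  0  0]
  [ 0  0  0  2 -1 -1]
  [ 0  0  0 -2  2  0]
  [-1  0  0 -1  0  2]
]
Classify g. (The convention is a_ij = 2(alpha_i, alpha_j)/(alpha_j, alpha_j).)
C6

The matrix has rank 6 with 2's on the diagonal. Reading the off-diagonal entries as Dynkin edges (a single edge where a_ij = a_ji = -1; a double or triple edge where a_ij * a_ji = 2 or 3), the diagram is a chain of 6 nodes with a double edge at one end; the terminal node there is the unique long simple root (C_6). One simple-root ordering that puts it in standard form is (alpha_2, alpha_3, alpha_1, alpha_6, alpha_4, alpha_5). So the algebra is type C_6, i.e. sp(12).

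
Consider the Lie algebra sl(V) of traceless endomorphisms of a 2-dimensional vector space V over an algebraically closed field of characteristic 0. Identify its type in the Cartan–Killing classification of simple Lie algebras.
This is sl(2), which has dimension 2^2 - 1 = 3 and rank 2 - 1 = 1 (a Cartan subalgebra is the diagonal traceless matrices). In the classification of classical Lie algebras, the special linear algebra sl(n+1) has type A_n; here n = 1, so the Dynkin diagram is a chain of 1 nodes with single edges (A_1). Hence the type is A_1.

A_1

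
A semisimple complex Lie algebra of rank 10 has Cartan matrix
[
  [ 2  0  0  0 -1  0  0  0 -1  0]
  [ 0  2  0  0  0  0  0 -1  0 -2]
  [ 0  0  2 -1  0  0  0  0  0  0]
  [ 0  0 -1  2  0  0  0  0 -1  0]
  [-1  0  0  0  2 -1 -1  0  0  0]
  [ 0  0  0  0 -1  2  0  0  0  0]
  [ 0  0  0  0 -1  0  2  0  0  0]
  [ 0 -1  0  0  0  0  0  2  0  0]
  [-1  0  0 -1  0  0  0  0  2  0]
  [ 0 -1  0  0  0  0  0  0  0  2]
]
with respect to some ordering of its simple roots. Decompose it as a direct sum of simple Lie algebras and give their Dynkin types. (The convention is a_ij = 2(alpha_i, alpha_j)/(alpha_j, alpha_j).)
The diagram associated to this matrix has two connected components: the simple roots {alpha_2, alpha_8, alpha_10} form a chain of 3 nodes with a double edge at one end; the terminal node there is the unique short simple root (B_3), and {alpha_1, alpha_3, alpha_4, alpha_5, alpha_6, alpha_7, alpha_9} form a chain of 5 nodes with a fork of two nodes at one end (D_7). A semisimple Lie algebra decomposes uniquely as the direct sum of simple ideals, one per connected component of its Dynkin diagram, so g ≅ B_3 ⊕ D_7 (dimension 21 + 91 = 112).

type B_3 + type D_7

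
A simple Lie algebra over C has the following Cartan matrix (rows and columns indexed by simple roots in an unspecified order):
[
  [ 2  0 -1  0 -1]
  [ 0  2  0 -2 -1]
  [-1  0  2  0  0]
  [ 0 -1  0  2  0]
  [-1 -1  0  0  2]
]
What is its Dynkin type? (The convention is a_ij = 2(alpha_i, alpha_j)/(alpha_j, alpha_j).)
B5

The matrix has rank 5 with 2's on the diagonal. Reading the off-diagonal entries as Dynkin edges (a single edge where a_ij = a_ji = -1; a double or triple edge where a_ij * a_ji = 2 or 3), the diagram is a chain of 5 nodes with a double edge at one end; the terminal node there is the unique short simple root (B_5). One simple-root ordering that puts it in standard form is (alpha_3, alpha_1, alpha_5, alpha_2, alpha_4). So the algebra is type B_5, i.e. so(11).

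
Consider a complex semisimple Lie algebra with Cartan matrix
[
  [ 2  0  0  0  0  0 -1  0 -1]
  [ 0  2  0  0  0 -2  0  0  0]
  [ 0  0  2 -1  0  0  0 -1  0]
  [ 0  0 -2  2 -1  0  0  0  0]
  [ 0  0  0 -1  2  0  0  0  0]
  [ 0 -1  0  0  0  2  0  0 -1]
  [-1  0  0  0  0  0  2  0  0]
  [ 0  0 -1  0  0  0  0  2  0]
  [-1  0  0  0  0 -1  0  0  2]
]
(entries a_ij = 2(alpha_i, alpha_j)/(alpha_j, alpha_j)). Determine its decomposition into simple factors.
C5 ⊕ F4

The diagram associated to this matrix has two connected components: the simple roots {alpha_1, alpha_2, alpha_6, alpha_7, alpha_9} form a chain of 5 nodes with a double edge at one end; the terminal node there is the unique long simple root (C_5), and {alpha_3, alpha_4, alpha_5, alpha_8} form a chain of 4 nodes with a double edge between the middle two (F_4). A semisimple Lie algebra decomposes uniquely as the direct sum of simple ideals, one per connected component of its Dynkin diagram, so g ≅ C_5 ⊕ F_4 (dimension 55 + 52 = 107).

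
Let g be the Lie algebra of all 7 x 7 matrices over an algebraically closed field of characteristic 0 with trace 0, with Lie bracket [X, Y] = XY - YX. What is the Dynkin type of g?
A_6

This is sl(7), which has dimension 7^2 - 1 = 48 and rank 7 - 1 = 6 (a Cartan subalgebra is the diagonal traceless matrices). In the classification of classical Lie algebras, the special linear algebra sl(n+1) has type A_n; here n = 6, so the Dynkin diagram is a chain of 6 nodes with single edges (A_6). Hence the type is A_6.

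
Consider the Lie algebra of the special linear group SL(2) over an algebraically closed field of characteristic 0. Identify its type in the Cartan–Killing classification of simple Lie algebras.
type A_1

This is sl(2), which has dimension 2^2 - 1 = 3 and rank 2 - 1 = 1 (a Cartan subalgebra is the diagonal traceless matrices). In the classification of classical Lie algebras, the special linear algebra sl(n+1) has type A_n; here n = 1, so the Dynkin diagram is a chain of 1 nodes with single edges (A_1). Hence the type is A_1.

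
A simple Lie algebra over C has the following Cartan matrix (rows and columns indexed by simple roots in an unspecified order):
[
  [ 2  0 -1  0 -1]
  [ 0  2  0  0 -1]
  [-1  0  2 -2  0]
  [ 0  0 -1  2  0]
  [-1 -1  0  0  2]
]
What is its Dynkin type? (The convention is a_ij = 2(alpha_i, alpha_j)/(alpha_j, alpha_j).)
The matrix has rank 5 with 2's on the diagonal. Reading the off-diagonal entries as Dynkin edges (a single edge where a_ij = a_ji = -1; a double or triple edge where a_ij * a_ji = 2 or 3), the diagram is a chain of 5 nodes with a double edge at one end; the terminal node there is the unique short simple root (B_5). One simple-root ordering that puts it in standard form is (alpha_2, alpha_5, alpha_1, alpha_3, alpha_4). So the algebra is type B_5, i.e. so(11).

B_5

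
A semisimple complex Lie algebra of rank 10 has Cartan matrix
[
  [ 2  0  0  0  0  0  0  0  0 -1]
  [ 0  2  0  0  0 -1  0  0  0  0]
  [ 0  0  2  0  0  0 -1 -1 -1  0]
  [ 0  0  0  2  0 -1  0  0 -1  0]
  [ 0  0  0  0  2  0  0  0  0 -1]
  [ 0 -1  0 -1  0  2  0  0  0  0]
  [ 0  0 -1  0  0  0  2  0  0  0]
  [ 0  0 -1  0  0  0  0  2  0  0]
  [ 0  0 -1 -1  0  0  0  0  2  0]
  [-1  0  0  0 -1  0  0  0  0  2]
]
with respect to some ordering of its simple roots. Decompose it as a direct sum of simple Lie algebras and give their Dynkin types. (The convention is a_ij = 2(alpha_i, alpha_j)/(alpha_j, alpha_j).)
The diagram associated to this matrix has two connected components: the simple roots {alpha_1, alpha_5, alpha_10} form a chain of 3 nodes with single edges (A_3), and {alpha_2, alpha_3, alpha_4, alpha_6, alpha_7, alpha_8, alpha_9} form a chain of 5 nodes with a fork of two nodes at one end (D_7). A semisimple Lie algebra decomposes uniquely as the direct sum of simple ideals, one per connected component of its Dynkin diagram, so g ≅ A_3 ⊕ D_7 (dimension 15 + 91 = 106).

type A_3 ⊕ type D_7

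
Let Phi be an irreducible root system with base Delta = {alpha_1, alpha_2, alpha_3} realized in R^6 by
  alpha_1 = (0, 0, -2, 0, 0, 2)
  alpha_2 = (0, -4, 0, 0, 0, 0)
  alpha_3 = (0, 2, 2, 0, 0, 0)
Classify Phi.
Compute the Cartan integers a_ij = 2(alpha_i, alpha_j)/(alpha_j, alpha_j); the resulting 3x3 Cartan matrix is
[[2, 0, -1], [0, 2, -2], [-1, -1, 2]].
The roots have two lengths (squared-length ratio 2:1); the short ones are alpha_{1,3}. The associated Dynkin diagram is a chain of 3 nodes with a double edge at one end; the terminal node there is the unique long simple root (C_3), so the type is C_3 (the algebra sp(6)).

C_3 (sp(6))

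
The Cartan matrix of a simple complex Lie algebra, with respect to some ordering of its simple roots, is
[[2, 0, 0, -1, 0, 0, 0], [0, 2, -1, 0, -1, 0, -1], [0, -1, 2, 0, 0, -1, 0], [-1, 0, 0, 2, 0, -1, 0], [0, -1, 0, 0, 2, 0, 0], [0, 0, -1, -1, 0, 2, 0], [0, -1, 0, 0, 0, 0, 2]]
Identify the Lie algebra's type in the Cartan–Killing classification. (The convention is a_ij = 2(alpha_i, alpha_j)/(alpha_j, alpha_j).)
The matrix has rank 7 with 2's on the diagonal. Reading the off-diagonal entries as Dynkin edges (a single edge where a_ij = a_ji = -1; a double or triple edge where a_ij * a_ji = 2 or 3), the diagram is a chain of 5 nodes with a fork of two nodes at one end (D_7). One simple-root ordering that puts it in standard form is (alpha_1, alpha_4, alpha_6, alpha_3, alpha_2, alpha_7, alpha_5). So the algebra is type D_7, i.e. so(14).

D_7 (so(14))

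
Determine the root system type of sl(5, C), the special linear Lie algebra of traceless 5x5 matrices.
type A_4

This is sl(5), which has dimension 5^2 - 1 = 24 and rank 5 - 1 = 4 (a Cartan subalgebra is the diagonal traceless matrices). In the classification of classical Lie algebras, the special linear algebra sl(n+1) has type A_n; here n = 4, so the Dynkin diagram is a chain of 4 nodes with single edges (A_4). Hence the type is A_4.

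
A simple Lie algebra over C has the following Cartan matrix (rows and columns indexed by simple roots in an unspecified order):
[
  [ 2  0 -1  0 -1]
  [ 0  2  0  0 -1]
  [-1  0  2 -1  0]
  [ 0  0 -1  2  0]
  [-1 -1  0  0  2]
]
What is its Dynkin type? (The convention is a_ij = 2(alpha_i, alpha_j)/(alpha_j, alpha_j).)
A5

The matrix has rank 5 with 2's on the diagonal. Reading the off-diagonal entries as Dynkin edges (a single edge where a_ij = a_ji = -1; a double or triple edge where a_ij * a_ji = 2 or 3), the diagram is a chain of 5 nodes with single edges (A_5). One simple-root ordering that puts it in standard form is (alpha_2, alpha_5, alpha_1, alpha_3, alpha_4). So the algebra is type A_5, i.e. sl(6).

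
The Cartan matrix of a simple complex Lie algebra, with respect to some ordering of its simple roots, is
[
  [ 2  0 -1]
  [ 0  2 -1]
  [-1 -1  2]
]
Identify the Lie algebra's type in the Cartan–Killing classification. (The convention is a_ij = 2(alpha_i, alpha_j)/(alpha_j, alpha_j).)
A_3 (sl(4))

The matrix has rank 3 with 2's on the diagonal. Reading the off-diagonal entries as Dynkin edges (a single edge where a_ij = a_ji = -1; a double or triple edge where a_ij * a_ji = 2 or 3), the diagram is a chain of 3 nodes with single edges (A_3). One simple-root ordering that puts it in standard form is (alpha_2, alpha_3, alpha_1). So the algebra is type A_3, i.e. sl(4).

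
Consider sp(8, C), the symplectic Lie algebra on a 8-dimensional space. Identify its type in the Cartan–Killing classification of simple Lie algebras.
C_4

This is sp(8), which has dimension 8(8+1)/2 = 36 and rank 8/2 = 4. In the classification of classical Lie algebras, the symplectic algebra sp(2n) has type C_n; here n = 4, so the Dynkin diagram is a chain of 4 nodes with a double edge at one end; the terminal node there is the unique long simple root (C_4). Hence the type is C_4.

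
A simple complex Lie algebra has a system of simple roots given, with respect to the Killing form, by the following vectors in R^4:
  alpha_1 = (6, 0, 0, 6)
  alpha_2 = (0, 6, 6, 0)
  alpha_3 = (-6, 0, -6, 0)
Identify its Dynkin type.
Compute the Cartan integers a_ij = 2(alpha_i, alpha_j)/(alpha_j, alpha_j); the resulting 3x3 Cartan matrix is
[[2, 0, -1], [0, 2, -1], [-1, -1, 2]].
All simple roots have the same length, so the diagram is simply laced. The associated Dynkin diagram is a chain of 3 nodes with single edges (A_3), so the type is A_3 (the algebra sl(4)).

A_3 (sl(4))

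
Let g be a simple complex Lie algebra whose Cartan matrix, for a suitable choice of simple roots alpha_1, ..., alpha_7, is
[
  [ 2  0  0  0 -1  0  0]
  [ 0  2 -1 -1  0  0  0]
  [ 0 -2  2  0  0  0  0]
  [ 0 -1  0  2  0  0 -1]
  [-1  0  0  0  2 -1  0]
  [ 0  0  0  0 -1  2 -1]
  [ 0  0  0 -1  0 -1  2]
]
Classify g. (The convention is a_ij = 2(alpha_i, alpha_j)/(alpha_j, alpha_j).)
type C_7

The matrix has rank 7 with 2's on the diagonal. Reading the off-diagonal entries as Dynkin edges (a single edge where a_ij = a_ji = -1; a double or triple edge where a_ij * a_ji = 2 or 3), the diagram is a chain of 7 nodes with a double edge at one end; the terminal node there is the unique long simple root (C_7). One simple-root ordering that puts it in standard form is (alpha_1, alpha_5, alpha_6, alpha_7, alpha_4, alpha_2, alpha_3). So the algebra is type C_7, i.e. sp(14).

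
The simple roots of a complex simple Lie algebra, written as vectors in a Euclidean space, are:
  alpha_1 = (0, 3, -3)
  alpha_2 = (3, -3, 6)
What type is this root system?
Compute the Cartan integers a_ij = 2(alpha_i, alpha_j)/(alpha_j, alpha_j); the resulting 2x2 Cartan matrix is
[[2, -1], [-3, 2]].
The roots have two lengths (squared-length ratio 3:1); the short ones are alpha_{1}. The associated Dynkin diagram is two nodes joined by a triple edge (G_2), so the type is G_2.

G2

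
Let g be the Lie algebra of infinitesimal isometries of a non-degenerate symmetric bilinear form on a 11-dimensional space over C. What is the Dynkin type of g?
B_5

This is so(11) with 11 odd, which has dimension 11(11-1)/2 = 55 and rank (11-1)/2 = 5. In the classification of classical Lie algebras, the orthogonal algebra so(2n+1) in an odd number of variables has type B_n; here n = 5, so the Dynkin diagram is a chain of 5 nodes with a double edge at one end; the terminal node there is the unique short simple root (B_5). Hence the type is B_5.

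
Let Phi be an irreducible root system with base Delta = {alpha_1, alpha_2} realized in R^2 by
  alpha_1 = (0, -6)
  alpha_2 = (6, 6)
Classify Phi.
Compute the Cartan integers a_ij = 2(alpha_i, alpha_j)/(alpha_j, alpha_j); the resulting 2x2 Cartan matrix is
[[2, -1], [-2, 2]].
The roots have two lengths (squared-length ratio 2:1); the short ones are alpha_{1}. The associated Dynkin diagram is a chain of 2 nodes with a double edge at one end; the terminal node there is the unique short simple root (B_2), so the type is B_2 (the algebra so(5)).

type B_2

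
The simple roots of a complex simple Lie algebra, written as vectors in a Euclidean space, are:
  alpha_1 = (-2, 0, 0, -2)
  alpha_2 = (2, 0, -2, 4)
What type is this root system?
Compute the Cartan integers a_ij = 2(alpha_i, alpha_j)/(alpha_j, alpha_j); the resulting 2x2 Cartan matrix is
[[2, -1], [-3, 2]].
The roots have two lengths (squared-length ratio 3:1); the short ones are alpha_{1}. The associated Dynkin diagram is two nodes joined by a triple edge (G_2), so the type is G_2.

type G_2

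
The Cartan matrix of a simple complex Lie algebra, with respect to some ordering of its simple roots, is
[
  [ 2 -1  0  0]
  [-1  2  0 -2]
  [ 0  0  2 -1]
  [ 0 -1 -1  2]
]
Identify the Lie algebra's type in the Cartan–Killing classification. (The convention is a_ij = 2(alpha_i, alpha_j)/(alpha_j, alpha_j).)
The matrix has rank 4 with 2's on the diagonal. Reading the off-diagonal entries as Dynkin edges (a single edge where a_ij = a_ji = -1; a double or triple edge where a_ij * a_ji = 2 or 3), the diagram is a chain of 4 nodes with a double edge between the middle two (F_4). One simple-root ordering that puts it in standard form is (alpha_1, alpha_2, alpha_4, alpha_3). So the algebra is type F_4.

F_4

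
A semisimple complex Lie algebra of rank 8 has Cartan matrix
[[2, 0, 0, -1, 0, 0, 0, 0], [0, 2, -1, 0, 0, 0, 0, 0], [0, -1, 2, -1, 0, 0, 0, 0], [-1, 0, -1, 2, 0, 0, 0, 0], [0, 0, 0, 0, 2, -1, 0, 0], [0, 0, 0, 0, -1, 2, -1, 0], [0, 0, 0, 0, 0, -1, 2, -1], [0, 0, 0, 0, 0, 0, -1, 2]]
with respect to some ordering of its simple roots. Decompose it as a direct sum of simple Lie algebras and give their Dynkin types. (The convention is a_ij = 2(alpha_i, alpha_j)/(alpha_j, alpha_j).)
A_4 (sl(5)) + A_4 (sl(5))

The diagram associated to this matrix has two connected components: the simple roots {alpha_5, alpha_6, alpha_7, alpha_8} form a chain of 4 nodes with single edges (A_4), and {alpha_1, alpha_2, alpha_3, alpha_4} form a chain of 4 nodes with single edges (A_4). A semisimple Lie algebra decomposes uniquely as the direct sum of simple ideals, one per connected component of its Dynkin diagram, so g ≅ A_4 ⊕ A_4 (dimension 24 + 24 = 48).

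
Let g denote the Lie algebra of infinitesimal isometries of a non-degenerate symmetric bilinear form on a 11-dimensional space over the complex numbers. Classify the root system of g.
This is so(11) with 11 odd, which has dimension 11(11-1)/2 = 55 and rank (11-1)/2 = 5. In the classification of classical Lie algebras, the orthogonal algebra so(2n+1) in an odd number of variables has type B_n; here n = 5, so the Dynkin diagram is a chain of 5 nodes with a double edge at one end; the terminal node there is the unique short simple root (B_5). Hence the type is B_5.

B_5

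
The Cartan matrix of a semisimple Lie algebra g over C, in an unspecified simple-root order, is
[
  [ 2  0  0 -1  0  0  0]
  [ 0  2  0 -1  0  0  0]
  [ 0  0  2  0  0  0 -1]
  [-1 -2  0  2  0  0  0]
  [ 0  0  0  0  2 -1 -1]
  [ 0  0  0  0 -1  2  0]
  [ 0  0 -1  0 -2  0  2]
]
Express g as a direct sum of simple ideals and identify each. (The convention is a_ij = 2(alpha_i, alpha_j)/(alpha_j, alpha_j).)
The diagram associated to this matrix has two connected components: the simple roots {alpha_1, alpha_2, alpha_4} form a chain of 3 nodes with a double edge at one end; the terminal node there is the unique short simple root (B_3), and {alpha_3, alpha_5, alpha_6, alpha_7} form a chain of 4 nodes with a double edge between the middle two (F_4). A semisimple Lie algebra decomposes uniquely as the direct sum of simple ideals, one per connected component of its Dynkin diagram, so g ≅ B_3 ⊕ F_4 (dimension 21 + 52 = 73).

B_3 (so(7)) ⊕ F_4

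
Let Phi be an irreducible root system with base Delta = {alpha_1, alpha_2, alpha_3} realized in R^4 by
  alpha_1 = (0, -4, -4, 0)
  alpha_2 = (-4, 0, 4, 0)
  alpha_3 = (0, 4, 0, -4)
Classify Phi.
Compute the Cartan integers a_ij = 2(alpha_i, alpha_j)/(alpha_j, alpha_j); the resulting 3x3 Cartan matrix is
[[2, -1, -1], [-1, 2, 0], [-1, 0, 2]].
All simple roots have the same length, so the diagram is simply laced. The associated Dynkin diagram is a chain of 3 nodes with single edges (A_3), so the type is A_3 (the algebra sl(4)).

A_3 (sl(4))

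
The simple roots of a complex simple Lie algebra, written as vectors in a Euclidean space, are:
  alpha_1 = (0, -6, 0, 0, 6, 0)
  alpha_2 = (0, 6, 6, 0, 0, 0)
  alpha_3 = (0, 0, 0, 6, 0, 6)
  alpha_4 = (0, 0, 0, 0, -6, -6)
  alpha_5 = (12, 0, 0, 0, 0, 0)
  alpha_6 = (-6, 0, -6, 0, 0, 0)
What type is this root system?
C6

Compute the Cartan integers a_ij = 2(alpha_i, alpha_j)/(alpha_j, alpha_j); the resulting 6x6 Cartan matrix is
[[2, -1, 0, -1, 0, 0], [-1, 2, 0, 0, 0, -1], [0, 0, 2, -1, 0, 0], [-1, 0, -1, 2, 0, 0], [0, 0, 0, 0, 2, -2], [0, -1, 0, 0, -1, 2]].
The roots have two lengths (squared-length ratio 2:1); the short ones are alpha_{1,2,3,4,6}. The associated Dynkin diagram is a chain of 6 nodes with a double edge at one end; the terminal node there is the unique long simple root (C_6), so the type is C_6 (the algebra sp(12)).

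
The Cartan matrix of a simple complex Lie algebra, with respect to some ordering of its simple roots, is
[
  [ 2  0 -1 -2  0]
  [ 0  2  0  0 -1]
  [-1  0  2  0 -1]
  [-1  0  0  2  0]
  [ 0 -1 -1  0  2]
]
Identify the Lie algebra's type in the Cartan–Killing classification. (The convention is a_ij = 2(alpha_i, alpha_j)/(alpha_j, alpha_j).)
The matrix has rank 5 with 2's on the diagonal. Reading the off-diagonal entries as Dynkin edges (a single edge where a_ij = a_ji = -1; a double or triple edge where a_ij * a_ji = 2 or 3), the diagram is a chain of 5 nodes with a double edge at one end; the terminal node there is the unique short simple root (B_5). One simple-root ordering that puts it in standard form is (alpha_2, alpha_5, alpha_3, alpha_1, alpha_4). So the algebra is type B_5, i.e. so(11).

B_5 (so(11))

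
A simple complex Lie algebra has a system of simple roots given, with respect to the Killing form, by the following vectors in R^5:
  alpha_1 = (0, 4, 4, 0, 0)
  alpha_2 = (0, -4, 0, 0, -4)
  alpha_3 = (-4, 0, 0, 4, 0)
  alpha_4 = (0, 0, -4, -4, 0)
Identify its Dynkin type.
A4

Compute the Cartan integers a_ij = 2(alpha_i, alpha_j)/(alpha_j, alpha_j); the resulting 4x4 Cartan matrix is
[[2, -1, 0, -1], [-1, 2, 0, 0], [0, 0, 2, -1], [-1, 0, -1, 2]].
All simple roots have the same length, so the diagram is simply laced. The associated Dynkin diagram is a chain of 4 nodes with single edges (A_4), so the type is A_4 (the algebra sl(5)).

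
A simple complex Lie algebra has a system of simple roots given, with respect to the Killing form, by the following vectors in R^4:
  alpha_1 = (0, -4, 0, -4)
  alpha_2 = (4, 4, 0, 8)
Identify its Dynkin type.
G_2

Compute the Cartan integers a_ij = 2(alpha_i, alpha_j)/(alpha_j, alpha_j); the resulting 2x2 Cartan matrix is
[[2, -1], [-3, 2]].
The roots have two lengths (squared-length ratio 3:1); the short ones are alpha_{1}. The associated Dynkin diagram is two nodes joined by a triple edge (G_2), so the type is G_2.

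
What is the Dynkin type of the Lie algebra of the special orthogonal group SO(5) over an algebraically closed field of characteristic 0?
This is so(5) with 5 odd, which has dimension 5(5-1)/2 = 10 and rank (5-1)/2 = 2. In the classification of classical Lie algebras, the orthogonal algebra so(2n+1) in an odd number of variables has type B_n; here n = 2, so the Dynkin diagram is a chain of 2 nodes with a double edge at one end; the terminal node there is the unique short simple root (B_2). Hence the type is B_2.

B2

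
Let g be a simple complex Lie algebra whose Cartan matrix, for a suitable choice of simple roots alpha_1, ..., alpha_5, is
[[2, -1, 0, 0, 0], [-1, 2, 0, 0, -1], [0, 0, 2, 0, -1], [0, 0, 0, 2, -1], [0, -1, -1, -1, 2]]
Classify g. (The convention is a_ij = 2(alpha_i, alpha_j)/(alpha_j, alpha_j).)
D5

The matrix has rank 5 with 2's on the diagonal. Reading the off-diagonal entries as Dynkin edges (a single edge where a_ij = a_ji = -1; a double or triple edge where a_ij * a_ji = 2 or 3), the diagram is a chain of 3 nodes with a fork of two nodes at one end (D_5). One simple-root ordering that puts it in standard form is (alpha_1, alpha_2, alpha_5, alpha_3, alpha_4). So the algebra is type D_5, i.e. so(10).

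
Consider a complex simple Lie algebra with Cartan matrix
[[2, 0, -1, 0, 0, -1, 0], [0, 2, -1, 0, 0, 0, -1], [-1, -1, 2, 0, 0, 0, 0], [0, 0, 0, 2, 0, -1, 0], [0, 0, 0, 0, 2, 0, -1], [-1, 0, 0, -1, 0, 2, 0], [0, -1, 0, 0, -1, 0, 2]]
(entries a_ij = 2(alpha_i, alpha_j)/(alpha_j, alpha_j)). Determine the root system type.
type A_7

The matrix has rank 7 with 2's on the diagonal. Reading the off-diagonal entries as Dynkin edges (a single edge where a_ij = a_ji = -1; a double or triple edge where a_ij * a_ji = 2 or 3), the diagram is a chain of 7 nodes with single edges (A_7). One simple-root ordering that puts it in standard form is (alpha_4, alpha_6, alpha_1, alpha_3, alpha_2, alpha_7, alpha_5). So the algebra is type A_7, i.e. sl(8).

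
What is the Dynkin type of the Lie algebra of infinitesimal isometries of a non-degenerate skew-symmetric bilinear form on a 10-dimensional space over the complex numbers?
C5

This is sp(10), which has dimension 10(10+1)/2 = 55 and rank 10/2 = 5. In the classification of classical Lie algebras, the symplectic algebra sp(2n) has type C_n; here n = 5, so the Dynkin diagram is a chain of 5 nodes with a double edge at one end; the terminal node there is the unique long simple root (C_5). Hence the type is C_5.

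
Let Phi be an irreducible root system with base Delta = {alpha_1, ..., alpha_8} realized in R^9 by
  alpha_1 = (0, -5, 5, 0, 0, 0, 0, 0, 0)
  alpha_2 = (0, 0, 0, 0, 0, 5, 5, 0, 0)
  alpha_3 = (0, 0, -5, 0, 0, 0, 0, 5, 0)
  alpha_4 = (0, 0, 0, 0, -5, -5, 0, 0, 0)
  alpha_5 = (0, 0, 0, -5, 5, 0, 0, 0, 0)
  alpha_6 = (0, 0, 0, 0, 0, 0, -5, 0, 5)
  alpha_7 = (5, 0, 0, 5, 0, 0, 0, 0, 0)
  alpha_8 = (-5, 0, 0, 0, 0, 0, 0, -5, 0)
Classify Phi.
type A_8

Compute the Cartan integers a_ij = 2(alpha_i, alpha_j)/(alpha_j, alpha_j); the resulting 8x8 Cartan matrix is
[[2, 0, -1, 0, 0, 0, 0, 0], [0, 2, 0, -1, 0, -1, 0, 0], [-1, 0, 2, 0, 0, 0, 0, -1], [0, -1, 0, 2, -1, 0, 0, 0], [0, 0, 0, -1, 2, 0, -1, 0], [0, -1, 0, 0, 0, 2, 0, 0], [0, 0, 0, 0, -1, 0, 2, -1], [0, 0, -1, 0, 0, 0, -1, 2]].
All simple roots have the same length, so the diagram is simply laced. The associated Dynkin diagram is a chain of 8 nodes with single edges (A_8), so the type is A_8 (the algebra sl(9)).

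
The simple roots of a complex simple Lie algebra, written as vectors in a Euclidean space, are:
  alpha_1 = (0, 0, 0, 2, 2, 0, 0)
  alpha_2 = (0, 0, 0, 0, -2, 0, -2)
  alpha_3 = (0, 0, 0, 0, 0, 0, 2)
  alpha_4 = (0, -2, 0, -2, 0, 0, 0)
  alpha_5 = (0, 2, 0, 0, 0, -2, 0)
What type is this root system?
type B_5

Compute the Cartan integers a_ij = 2(alpha_i, alpha_j)/(alpha_j, alpha_j); the resulting 5x5 Cartan matrix is
[[2, -1, 0, -1, 0], [-1, 2, -2, 0, 0], [0, -1, 2, 0, 0], [-1, 0, 0, 2, -1], [0, 0, 0, -1, 2]].
The roots have two lengths (squared-length ratio 2:1); the short ones are alpha_{3}. The associated Dynkin diagram is a chain of 5 nodes with a double edge at one end; the terminal node there is the unique short simple root (B_5), so the type is B_5 (the algebra so(11)).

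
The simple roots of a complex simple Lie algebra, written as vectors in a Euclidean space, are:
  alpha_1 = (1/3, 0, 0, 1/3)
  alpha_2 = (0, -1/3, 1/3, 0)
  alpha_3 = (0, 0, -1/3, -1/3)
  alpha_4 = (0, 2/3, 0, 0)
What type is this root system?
type C_4

Compute the Cartan integers a_ij = 2(alpha_i, alpha_j)/(alpha_j, alpha_j); the resulting 4x4 Cartan matrix is
[[2, 0, -1, 0], [0, 2, -1, -1], [-1, -1, 2, 0], [0, -2, 0, 2]].
The roots have two lengths (squared-length ratio 2:1); the short ones are alpha_{1,2,3}. The associated Dynkin diagram is a chain of 4 nodes with a double edge at one end; the terminal node there is the unique long simple root (C_4), so the type is C_4 (the algebra sp(8)).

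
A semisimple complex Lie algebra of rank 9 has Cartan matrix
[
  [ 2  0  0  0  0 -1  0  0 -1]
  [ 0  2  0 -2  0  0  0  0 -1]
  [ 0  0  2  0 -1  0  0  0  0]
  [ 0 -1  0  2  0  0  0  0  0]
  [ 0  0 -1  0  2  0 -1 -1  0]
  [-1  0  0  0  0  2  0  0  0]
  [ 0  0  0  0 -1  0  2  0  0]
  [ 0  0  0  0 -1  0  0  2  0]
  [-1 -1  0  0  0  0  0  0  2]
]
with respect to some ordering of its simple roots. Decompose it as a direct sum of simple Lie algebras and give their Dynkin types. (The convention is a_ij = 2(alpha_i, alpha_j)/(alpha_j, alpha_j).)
B_5 + D_4

The diagram associated to this matrix has two connected components: the simple roots {alpha_1, alpha_2, alpha_4, alpha_6, alpha_9} form a chain of 5 nodes with a double edge at one end; the terminal node there is the unique short simple root (B_5), and {alpha_3, alpha_5, alpha_7, alpha_8} form a chain of 2 nodes with a fork of two nodes at one end (D_4). A semisimple Lie algebra decomposes uniquely as the direct sum of simple ideals, one per connected component of its Dynkin diagram, so g ≅ B_5 ⊕ D_4 (dimension 55 + 28 = 83).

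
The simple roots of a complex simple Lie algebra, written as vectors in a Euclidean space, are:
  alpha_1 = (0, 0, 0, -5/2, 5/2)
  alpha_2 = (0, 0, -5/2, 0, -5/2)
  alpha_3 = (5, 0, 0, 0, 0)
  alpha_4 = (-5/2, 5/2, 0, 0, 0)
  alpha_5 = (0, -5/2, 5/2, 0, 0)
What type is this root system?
Compute the Cartan integers a_ij = 2(alpha_i, alpha_j)/(alpha_j, alpha_j); the resulting 5x5 Cartan matrix is
[[2, -1, 0, 0, 0], [-1, 2, 0, 0, -1], [0, 0, 2, -2, 0], [0, 0, -1, 2, -1], [0, -1, 0, -1, 2]].
The roots have two lengths (squared-length ratio 2:1); the short ones are alpha_{1,2,4,5}. The associated Dynkin diagram is a chain of 5 nodes with a double edge at one end; the terminal node there is the unique long simple root (C_5), so the type is C_5 (the algebra sp(10)).

C5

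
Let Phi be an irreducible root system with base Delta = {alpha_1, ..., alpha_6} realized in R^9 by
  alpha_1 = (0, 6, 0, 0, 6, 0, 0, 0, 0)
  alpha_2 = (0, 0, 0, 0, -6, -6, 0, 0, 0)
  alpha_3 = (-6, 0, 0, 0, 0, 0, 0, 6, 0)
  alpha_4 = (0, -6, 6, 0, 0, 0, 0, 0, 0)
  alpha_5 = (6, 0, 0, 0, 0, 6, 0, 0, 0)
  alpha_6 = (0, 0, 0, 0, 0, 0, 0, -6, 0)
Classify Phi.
B_6

Compute the Cartan integers a_ij = 2(alpha_i, alpha_j)/(alpha_j, alpha_j); the resulting 6x6 Cartan matrix is
[[2, -1, 0, -1, 0, 0], [-1, 2, 0, 0, -1, 0], [0, 0, 2, 0, -1, -2], [-1, 0, 0, 2, 0, 0], [0, -1, -1, 0, 2, 0], [0, 0, -1, 0, 0, 2]].
The roots have two lengths (squared-length ratio 2:1); the short ones are alpha_{6}. The associated Dynkin diagram is a chain of 6 nodes with a double edge at one end; the terminal node there is the unique short simple root (B_6), so the type is B_6 (the algebra so(13)).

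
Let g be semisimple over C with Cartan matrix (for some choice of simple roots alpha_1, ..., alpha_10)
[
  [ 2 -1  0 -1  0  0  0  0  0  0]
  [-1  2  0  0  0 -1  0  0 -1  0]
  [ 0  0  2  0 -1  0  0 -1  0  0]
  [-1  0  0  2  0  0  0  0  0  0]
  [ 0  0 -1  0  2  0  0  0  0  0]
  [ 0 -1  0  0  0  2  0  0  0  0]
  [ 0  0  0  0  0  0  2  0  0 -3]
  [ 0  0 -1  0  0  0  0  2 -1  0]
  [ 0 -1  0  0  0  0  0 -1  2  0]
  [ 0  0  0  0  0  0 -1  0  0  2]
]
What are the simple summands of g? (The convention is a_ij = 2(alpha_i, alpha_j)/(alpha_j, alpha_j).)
type E_8 + type G_2

The diagram associated to this matrix has two connected components: the simple roots {alpha_1, alpha_2, alpha_3, alpha_4, alpha_5, alpha_6, alpha_8, alpha_9} form a chain of 7 nodes with one extra node attached to the third node from one end (E_8), and {alpha_7, alpha_10} form two nodes joined by a triple edge (G_2). A semisimple Lie algebra decomposes uniquely as the direct sum of simple ideals, one per connected component of its Dynkin diagram, so g ≅ E_8 ⊕ G_2 (dimension 248 + 14 = 262).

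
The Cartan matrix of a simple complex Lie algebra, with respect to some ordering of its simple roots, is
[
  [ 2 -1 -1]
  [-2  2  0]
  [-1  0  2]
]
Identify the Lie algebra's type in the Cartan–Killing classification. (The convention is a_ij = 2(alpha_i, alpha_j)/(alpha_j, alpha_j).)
The matrix has rank 3 with 2's on the diagonal. Reading the off-diagonal entries as Dynkin edges (a single edge where a_ij = a_ji = -1; a double or triple edge where a_ij * a_ji = 2 or 3), the diagram is a chain of 3 nodes with a double edge at one end; the terminal node there is the unique long simple root (C_3). One simple-root ordering that puts it in standard form is (alpha_3, alpha_1, alpha_2). So the algebra is type C_3, i.e. sp(6).

C3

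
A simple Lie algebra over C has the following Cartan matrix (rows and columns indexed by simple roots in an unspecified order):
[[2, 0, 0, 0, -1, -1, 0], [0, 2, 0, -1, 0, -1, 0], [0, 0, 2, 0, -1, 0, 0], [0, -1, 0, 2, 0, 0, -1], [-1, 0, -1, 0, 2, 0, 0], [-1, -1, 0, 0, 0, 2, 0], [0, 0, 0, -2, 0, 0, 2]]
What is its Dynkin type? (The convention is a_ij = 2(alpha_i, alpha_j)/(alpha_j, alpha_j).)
The matrix has rank 7 with 2's on the diagonal. Reading the off-diagonal entries as Dynkin edges (a single edge where a_ij = a_ji = -1; a double or triple edge where a_ij * a_ji = 2 or 3), the diagram is a chain of 7 nodes with a double edge at one end; the terminal node there is the unique long simple root (C_7). One simple-root ordering that puts it in standard form is (alpha_3, alpha_5, alpha_1, alpha_6, alpha_2, alpha_4, alpha_7). So the algebra is type C_7, i.e. sp(14).

C_7 (sp(14))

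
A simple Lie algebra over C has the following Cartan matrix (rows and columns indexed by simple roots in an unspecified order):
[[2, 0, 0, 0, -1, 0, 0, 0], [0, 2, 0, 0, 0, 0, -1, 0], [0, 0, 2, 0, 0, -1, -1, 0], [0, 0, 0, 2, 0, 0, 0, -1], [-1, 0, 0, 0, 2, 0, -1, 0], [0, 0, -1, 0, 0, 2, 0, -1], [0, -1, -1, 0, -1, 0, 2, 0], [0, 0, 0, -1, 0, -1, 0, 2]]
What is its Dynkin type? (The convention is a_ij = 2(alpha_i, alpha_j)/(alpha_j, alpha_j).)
type E_8

The matrix has rank 8 with 2's on the diagonal. Reading the off-diagonal entries as Dynkin edges (a single edge where a_ij = a_ji = -1; a double or triple edge where a_ij * a_ji = 2 or 3), the diagram is a chain of 7 nodes with one extra node attached to the third node from one end (E_8). One simple-root ordering that puts it in standard form is (alpha_1, alpha_2, alpha_5, alpha_7, alpha_3, alpha_6, alpha_8, alpha_4). So the algebra is type E_8.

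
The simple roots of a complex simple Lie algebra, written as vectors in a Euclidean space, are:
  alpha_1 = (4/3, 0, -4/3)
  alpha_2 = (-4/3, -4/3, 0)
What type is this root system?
Compute the Cartan integers a_ij = 2(alpha_i, alpha_j)/(alpha_j, alpha_j); the resulting 2x2 Cartan matrix is
[[2, -1], [-1, 2]].
All simple roots have the same length, so the diagram is simply laced. The associated Dynkin diagram is a chain of 2 nodes with single edges (A_2), so the type is A_2 (the algebra sl(3)).

A_2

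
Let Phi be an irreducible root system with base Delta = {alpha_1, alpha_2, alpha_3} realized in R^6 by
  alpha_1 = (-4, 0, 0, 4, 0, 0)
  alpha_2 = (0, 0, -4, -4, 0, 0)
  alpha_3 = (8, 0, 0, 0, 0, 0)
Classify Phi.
Compute the Cartan integers a_ij = 2(alpha_i, alpha_j)/(alpha_j, alpha_j); the resulting 3x3 Cartan matrix is
[[2, -1, -1], [-1, 2, 0], [-2, 0, 2]].
The roots have two lengths (squared-length ratio 2:1); the short ones are alpha_{1,2}. The associated Dynkin diagram is a chain of 3 nodes with a double edge at one end; the terminal node there is the unique long simple root (C_3), so the type is C_3 (the algebra sp(6)).

C3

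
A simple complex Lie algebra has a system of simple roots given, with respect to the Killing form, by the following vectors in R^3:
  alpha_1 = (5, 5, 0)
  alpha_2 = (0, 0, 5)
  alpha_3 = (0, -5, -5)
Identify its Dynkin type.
type B_3

Compute the Cartan integers a_ij = 2(alpha_i, alpha_j)/(alpha_j, alpha_j); the resulting 3x3 Cartan matrix is
[[2, 0, -1], [0, 2, -1], [-1, -2, 2]].
The roots have two lengths (squared-length ratio 2:1); the short ones are alpha_{2}. The associated Dynkin diagram is a chain of 3 nodes with a double edge at one end; the terminal node there is the unique short simple root (B_3), so the type is B_3 (the algebra so(7)).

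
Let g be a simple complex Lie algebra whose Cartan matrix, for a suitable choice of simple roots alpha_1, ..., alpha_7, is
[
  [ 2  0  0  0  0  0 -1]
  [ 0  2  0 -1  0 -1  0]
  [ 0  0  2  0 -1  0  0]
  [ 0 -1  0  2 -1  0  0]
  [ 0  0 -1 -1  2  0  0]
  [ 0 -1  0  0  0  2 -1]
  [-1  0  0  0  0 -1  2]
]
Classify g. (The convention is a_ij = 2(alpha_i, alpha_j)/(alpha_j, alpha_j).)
The matrix has rank 7 with 2's on the diagonal. Reading the off-diagonal entries as Dynkin edges (a single edge where a_ij = a_ji = -1; a double or triple edge where a_ij * a_ji = 2 or 3), the diagram is a chain of 7 nodes with single edges (A_7). One simple-root ordering that puts it in standard form is (alpha_1, alpha_7, alpha_6, alpha_2, alpha_4, alpha_5, alpha_3). So the algebra is type A_7, i.e. sl(8).

A_7 (sl(8))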